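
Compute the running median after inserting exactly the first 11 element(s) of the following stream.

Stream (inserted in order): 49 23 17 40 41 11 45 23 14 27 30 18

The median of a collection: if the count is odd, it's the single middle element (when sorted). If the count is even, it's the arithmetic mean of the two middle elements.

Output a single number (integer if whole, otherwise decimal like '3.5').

Answer: 27

Derivation:
Step 1: insert 49 -> lo=[49] (size 1, max 49) hi=[] (size 0) -> median=49
Step 2: insert 23 -> lo=[23] (size 1, max 23) hi=[49] (size 1, min 49) -> median=36
Step 3: insert 17 -> lo=[17, 23] (size 2, max 23) hi=[49] (size 1, min 49) -> median=23
Step 4: insert 40 -> lo=[17, 23] (size 2, max 23) hi=[40, 49] (size 2, min 40) -> median=31.5
Step 5: insert 41 -> lo=[17, 23, 40] (size 3, max 40) hi=[41, 49] (size 2, min 41) -> median=40
Step 6: insert 11 -> lo=[11, 17, 23] (size 3, max 23) hi=[40, 41, 49] (size 3, min 40) -> median=31.5
Step 7: insert 45 -> lo=[11, 17, 23, 40] (size 4, max 40) hi=[41, 45, 49] (size 3, min 41) -> median=40
Step 8: insert 23 -> lo=[11, 17, 23, 23] (size 4, max 23) hi=[40, 41, 45, 49] (size 4, min 40) -> median=31.5
Step 9: insert 14 -> lo=[11, 14, 17, 23, 23] (size 5, max 23) hi=[40, 41, 45, 49] (size 4, min 40) -> median=23
Step 10: insert 27 -> lo=[11, 14, 17, 23, 23] (size 5, max 23) hi=[27, 40, 41, 45, 49] (size 5, min 27) -> median=25
Step 11: insert 30 -> lo=[11, 14, 17, 23, 23, 27] (size 6, max 27) hi=[30, 40, 41, 45, 49] (size 5, min 30) -> median=27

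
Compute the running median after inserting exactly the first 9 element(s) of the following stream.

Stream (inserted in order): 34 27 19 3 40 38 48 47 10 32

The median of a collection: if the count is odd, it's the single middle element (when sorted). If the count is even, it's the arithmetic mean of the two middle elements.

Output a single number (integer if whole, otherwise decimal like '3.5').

Step 1: insert 34 -> lo=[34] (size 1, max 34) hi=[] (size 0) -> median=34
Step 2: insert 27 -> lo=[27] (size 1, max 27) hi=[34] (size 1, min 34) -> median=30.5
Step 3: insert 19 -> lo=[19, 27] (size 2, max 27) hi=[34] (size 1, min 34) -> median=27
Step 4: insert 3 -> lo=[3, 19] (size 2, max 19) hi=[27, 34] (size 2, min 27) -> median=23
Step 5: insert 40 -> lo=[3, 19, 27] (size 3, max 27) hi=[34, 40] (size 2, min 34) -> median=27
Step 6: insert 38 -> lo=[3, 19, 27] (size 3, max 27) hi=[34, 38, 40] (size 3, min 34) -> median=30.5
Step 7: insert 48 -> lo=[3, 19, 27, 34] (size 4, max 34) hi=[38, 40, 48] (size 3, min 38) -> median=34
Step 8: insert 47 -> lo=[3, 19, 27, 34] (size 4, max 34) hi=[38, 40, 47, 48] (size 4, min 38) -> median=36
Step 9: insert 10 -> lo=[3, 10, 19, 27, 34] (size 5, max 34) hi=[38, 40, 47, 48] (size 4, min 38) -> median=34

Answer: 34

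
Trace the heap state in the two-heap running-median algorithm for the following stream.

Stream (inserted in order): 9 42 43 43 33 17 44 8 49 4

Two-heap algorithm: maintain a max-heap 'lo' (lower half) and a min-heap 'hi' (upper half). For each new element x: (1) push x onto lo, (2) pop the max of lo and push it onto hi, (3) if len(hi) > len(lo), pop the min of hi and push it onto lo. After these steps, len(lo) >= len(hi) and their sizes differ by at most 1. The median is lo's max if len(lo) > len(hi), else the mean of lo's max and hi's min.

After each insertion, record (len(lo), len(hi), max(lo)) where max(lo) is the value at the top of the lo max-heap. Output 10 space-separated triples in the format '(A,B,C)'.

Step 1: insert 9 -> lo=[9] hi=[] -> (len(lo)=1, len(hi)=0, max(lo)=9)
Step 2: insert 42 -> lo=[9] hi=[42] -> (len(lo)=1, len(hi)=1, max(lo)=9)
Step 3: insert 43 -> lo=[9, 42] hi=[43] -> (len(lo)=2, len(hi)=1, max(lo)=42)
Step 4: insert 43 -> lo=[9, 42] hi=[43, 43] -> (len(lo)=2, len(hi)=2, max(lo)=42)
Step 5: insert 33 -> lo=[9, 33, 42] hi=[43, 43] -> (len(lo)=3, len(hi)=2, max(lo)=42)
Step 6: insert 17 -> lo=[9, 17, 33] hi=[42, 43, 43] -> (len(lo)=3, len(hi)=3, max(lo)=33)
Step 7: insert 44 -> lo=[9, 17, 33, 42] hi=[43, 43, 44] -> (len(lo)=4, len(hi)=3, max(lo)=42)
Step 8: insert 8 -> lo=[8, 9, 17, 33] hi=[42, 43, 43, 44] -> (len(lo)=4, len(hi)=4, max(lo)=33)
Step 9: insert 49 -> lo=[8, 9, 17, 33, 42] hi=[43, 43, 44, 49] -> (len(lo)=5, len(hi)=4, max(lo)=42)
Step 10: insert 4 -> lo=[4, 8, 9, 17, 33] hi=[42, 43, 43, 44, 49] -> (len(lo)=5, len(hi)=5, max(lo)=33)

Answer: (1,0,9) (1,1,9) (2,1,42) (2,2,42) (3,2,42) (3,3,33) (4,3,42) (4,4,33) (5,4,42) (5,5,33)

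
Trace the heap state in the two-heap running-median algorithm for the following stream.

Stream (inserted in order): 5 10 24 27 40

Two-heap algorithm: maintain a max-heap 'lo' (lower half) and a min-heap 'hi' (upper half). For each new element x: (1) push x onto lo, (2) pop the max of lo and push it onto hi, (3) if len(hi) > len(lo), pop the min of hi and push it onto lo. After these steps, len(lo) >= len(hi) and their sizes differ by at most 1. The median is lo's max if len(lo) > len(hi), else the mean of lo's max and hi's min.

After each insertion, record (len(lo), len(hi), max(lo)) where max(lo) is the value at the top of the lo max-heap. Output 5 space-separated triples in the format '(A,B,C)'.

Answer: (1,0,5) (1,1,5) (2,1,10) (2,2,10) (3,2,24)

Derivation:
Step 1: insert 5 -> lo=[5] hi=[] -> (len(lo)=1, len(hi)=0, max(lo)=5)
Step 2: insert 10 -> lo=[5] hi=[10] -> (len(lo)=1, len(hi)=1, max(lo)=5)
Step 3: insert 24 -> lo=[5, 10] hi=[24] -> (len(lo)=2, len(hi)=1, max(lo)=10)
Step 4: insert 27 -> lo=[5, 10] hi=[24, 27] -> (len(lo)=2, len(hi)=2, max(lo)=10)
Step 5: insert 40 -> lo=[5, 10, 24] hi=[27, 40] -> (len(lo)=3, len(hi)=2, max(lo)=24)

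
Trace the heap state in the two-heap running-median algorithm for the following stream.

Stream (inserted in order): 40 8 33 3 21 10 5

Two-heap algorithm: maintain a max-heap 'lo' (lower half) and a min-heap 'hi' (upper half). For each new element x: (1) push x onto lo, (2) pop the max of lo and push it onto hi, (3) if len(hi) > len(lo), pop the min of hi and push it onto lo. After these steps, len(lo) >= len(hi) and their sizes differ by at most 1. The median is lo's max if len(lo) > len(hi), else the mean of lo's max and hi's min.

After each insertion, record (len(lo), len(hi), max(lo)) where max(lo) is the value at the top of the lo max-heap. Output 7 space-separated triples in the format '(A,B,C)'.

Answer: (1,0,40) (1,1,8) (2,1,33) (2,2,8) (3,2,21) (3,3,10) (4,3,10)

Derivation:
Step 1: insert 40 -> lo=[40] hi=[] -> (len(lo)=1, len(hi)=0, max(lo)=40)
Step 2: insert 8 -> lo=[8] hi=[40] -> (len(lo)=1, len(hi)=1, max(lo)=8)
Step 3: insert 33 -> lo=[8, 33] hi=[40] -> (len(lo)=2, len(hi)=1, max(lo)=33)
Step 4: insert 3 -> lo=[3, 8] hi=[33, 40] -> (len(lo)=2, len(hi)=2, max(lo)=8)
Step 5: insert 21 -> lo=[3, 8, 21] hi=[33, 40] -> (len(lo)=3, len(hi)=2, max(lo)=21)
Step 6: insert 10 -> lo=[3, 8, 10] hi=[21, 33, 40] -> (len(lo)=3, len(hi)=3, max(lo)=10)
Step 7: insert 5 -> lo=[3, 5, 8, 10] hi=[21, 33, 40] -> (len(lo)=4, len(hi)=3, max(lo)=10)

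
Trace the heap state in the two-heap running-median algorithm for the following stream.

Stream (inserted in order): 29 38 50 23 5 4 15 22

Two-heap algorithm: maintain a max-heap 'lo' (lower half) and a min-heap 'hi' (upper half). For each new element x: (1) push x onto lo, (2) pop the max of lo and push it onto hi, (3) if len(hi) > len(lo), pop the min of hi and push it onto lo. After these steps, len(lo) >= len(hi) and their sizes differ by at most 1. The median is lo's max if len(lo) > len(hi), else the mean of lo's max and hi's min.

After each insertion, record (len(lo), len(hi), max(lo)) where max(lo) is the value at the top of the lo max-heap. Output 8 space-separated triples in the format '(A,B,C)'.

Answer: (1,0,29) (1,1,29) (2,1,38) (2,2,29) (3,2,29) (3,3,23) (4,3,23) (4,4,22)

Derivation:
Step 1: insert 29 -> lo=[29] hi=[] -> (len(lo)=1, len(hi)=0, max(lo)=29)
Step 2: insert 38 -> lo=[29] hi=[38] -> (len(lo)=1, len(hi)=1, max(lo)=29)
Step 3: insert 50 -> lo=[29, 38] hi=[50] -> (len(lo)=2, len(hi)=1, max(lo)=38)
Step 4: insert 23 -> lo=[23, 29] hi=[38, 50] -> (len(lo)=2, len(hi)=2, max(lo)=29)
Step 5: insert 5 -> lo=[5, 23, 29] hi=[38, 50] -> (len(lo)=3, len(hi)=2, max(lo)=29)
Step 6: insert 4 -> lo=[4, 5, 23] hi=[29, 38, 50] -> (len(lo)=3, len(hi)=3, max(lo)=23)
Step 7: insert 15 -> lo=[4, 5, 15, 23] hi=[29, 38, 50] -> (len(lo)=4, len(hi)=3, max(lo)=23)
Step 8: insert 22 -> lo=[4, 5, 15, 22] hi=[23, 29, 38, 50] -> (len(lo)=4, len(hi)=4, max(lo)=22)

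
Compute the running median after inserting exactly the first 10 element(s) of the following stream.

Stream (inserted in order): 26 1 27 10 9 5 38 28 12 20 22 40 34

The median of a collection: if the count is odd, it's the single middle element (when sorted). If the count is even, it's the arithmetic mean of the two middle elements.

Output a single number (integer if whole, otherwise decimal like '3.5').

Step 1: insert 26 -> lo=[26] (size 1, max 26) hi=[] (size 0) -> median=26
Step 2: insert 1 -> lo=[1] (size 1, max 1) hi=[26] (size 1, min 26) -> median=13.5
Step 3: insert 27 -> lo=[1, 26] (size 2, max 26) hi=[27] (size 1, min 27) -> median=26
Step 4: insert 10 -> lo=[1, 10] (size 2, max 10) hi=[26, 27] (size 2, min 26) -> median=18
Step 5: insert 9 -> lo=[1, 9, 10] (size 3, max 10) hi=[26, 27] (size 2, min 26) -> median=10
Step 6: insert 5 -> lo=[1, 5, 9] (size 3, max 9) hi=[10, 26, 27] (size 3, min 10) -> median=9.5
Step 7: insert 38 -> lo=[1, 5, 9, 10] (size 4, max 10) hi=[26, 27, 38] (size 3, min 26) -> median=10
Step 8: insert 28 -> lo=[1, 5, 9, 10] (size 4, max 10) hi=[26, 27, 28, 38] (size 4, min 26) -> median=18
Step 9: insert 12 -> lo=[1, 5, 9, 10, 12] (size 5, max 12) hi=[26, 27, 28, 38] (size 4, min 26) -> median=12
Step 10: insert 20 -> lo=[1, 5, 9, 10, 12] (size 5, max 12) hi=[20, 26, 27, 28, 38] (size 5, min 20) -> median=16

Answer: 16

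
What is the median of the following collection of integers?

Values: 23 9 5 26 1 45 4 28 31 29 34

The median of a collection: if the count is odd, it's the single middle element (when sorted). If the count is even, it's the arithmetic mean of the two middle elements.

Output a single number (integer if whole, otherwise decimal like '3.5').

Step 1: insert 23 -> lo=[23] (size 1, max 23) hi=[] (size 0) -> median=23
Step 2: insert 9 -> lo=[9] (size 1, max 9) hi=[23] (size 1, min 23) -> median=16
Step 3: insert 5 -> lo=[5, 9] (size 2, max 9) hi=[23] (size 1, min 23) -> median=9
Step 4: insert 26 -> lo=[5, 9] (size 2, max 9) hi=[23, 26] (size 2, min 23) -> median=16
Step 5: insert 1 -> lo=[1, 5, 9] (size 3, max 9) hi=[23, 26] (size 2, min 23) -> median=9
Step 6: insert 45 -> lo=[1, 5, 9] (size 3, max 9) hi=[23, 26, 45] (size 3, min 23) -> median=16
Step 7: insert 4 -> lo=[1, 4, 5, 9] (size 4, max 9) hi=[23, 26, 45] (size 3, min 23) -> median=9
Step 8: insert 28 -> lo=[1, 4, 5, 9] (size 4, max 9) hi=[23, 26, 28, 45] (size 4, min 23) -> median=16
Step 9: insert 31 -> lo=[1, 4, 5, 9, 23] (size 5, max 23) hi=[26, 28, 31, 45] (size 4, min 26) -> median=23
Step 10: insert 29 -> lo=[1, 4, 5, 9, 23] (size 5, max 23) hi=[26, 28, 29, 31, 45] (size 5, min 26) -> median=24.5
Step 11: insert 34 -> lo=[1, 4, 5, 9, 23, 26] (size 6, max 26) hi=[28, 29, 31, 34, 45] (size 5, min 28) -> median=26

Answer: 26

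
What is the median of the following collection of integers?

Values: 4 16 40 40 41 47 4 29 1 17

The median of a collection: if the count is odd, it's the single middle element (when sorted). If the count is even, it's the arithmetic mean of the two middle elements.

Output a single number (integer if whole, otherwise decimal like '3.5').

Answer: 23

Derivation:
Step 1: insert 4 -> lo=[4] (size 1, max 4) hi=[] (size 0) -> median=4
Step 2: insert 16 -> lo=[4] (size 1, max 4) hi=[16] (size 1, min 16) -> median=10
Step 3: insert 40 -> lo=[4, 16] (size 2, max 16) hi=[40] (size 1, min 40) -> median=16
Step 4: insert 40 -> lo=[4, 16] (size 2, max 16) hi=[40, 40] (size 2, min 40) -> median=28
Step 5: insert 41 -> lo=[4, 16, 40] (size 3, max 40) hi=[40, 41] (size 2, min 40) -> median=40
Step 6: insert 47 -> lo=[4, 16, 40] (size 3, max 40) hi=[40, 41, 47] (size 3, min 40) -> median=40
Step 7: insert 4 -> lo=[4, 4, 16, 40] (size 4, max 40) hi=[40, 41, 47] (size 3, min 40) -> median=40
Step 8: insert 29 -> lo=[4, 4, 16, 29] (size 4, max 29) hi=[40, 40, 41, 47] (size 4, min 40) -> median=34.5
Step 9: insert 1 -> lo=[1, 4, 4, 16, 29] (size 5, max 29) hi=[40, 40, 41, 47] (size 4, min 40) -> median=29
Step 10: insert 17 -> lo=[1, 4, 4, 16, 17] (size 5, max 17) hi=[29, 40, 40, 41, 47] (size 5, min 29) -> median=23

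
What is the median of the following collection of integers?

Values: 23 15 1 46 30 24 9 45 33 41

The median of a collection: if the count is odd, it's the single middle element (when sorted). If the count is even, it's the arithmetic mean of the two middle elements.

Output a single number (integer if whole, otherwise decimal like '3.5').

Answer: 27

Derivation:
Step 1: insert 23 -> lo=[23] (size 1, max 23) hi=[] (size 0) -> median=23
Step 2: insert 15 -> lo=[15] (size 1, max 15) hi=[23] (size 1, min 23) -> median=19
Step 3: insert 1 -> lo=[1, 15] (size 2, max 15) hi=[23] (size 1, min 23) -> median=15
Step 4: insert 46 -> lo=[1, 15] (size 2, max 15) hi=[23, 46] (size 2, min 23) -> median=19
Step 5: insert 30 -> lo=[1, 15, 23] (size 3, max 23) hi=[30, 46] (size 2, min 30) -> median=23
Step 6: insert 24 -> lo=[1, 15, 23] (size 3, max 23) hi=[24, 30, 46] (size 3, min 24) -> median=23.5
Step 7: insert 9 -> lo=[1, 9, 15, 23] (size 4, max 23) hi=[24, 30, 46] (size 3, min 24) -> median=23
Step 8: insert 45 -> lo=[1, 9, 15, 23] (size 4, max 23) hi=[24, 30, 45, 46] (size 4, min 24) -> median=23.5
Step 9: insert 33 -> lo=[1, 9, 15, 23, 24] (size 5, max 24) hi=[30, 33, 45, 46] (size 4, min 30) -> median=24
Step 10: insert 41 -> lo=[1, 9, 15, 23, 24] (size 5, max 24) hi=[30, 33, 41, 45, 46] (size 5, min 30) -> median=27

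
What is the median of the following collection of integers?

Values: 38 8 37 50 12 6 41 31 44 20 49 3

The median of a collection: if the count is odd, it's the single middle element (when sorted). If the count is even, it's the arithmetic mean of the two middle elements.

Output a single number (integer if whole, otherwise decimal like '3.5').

Answer: 34

Derivation:
Step 1: insert 38 -> lo=[38] (size 1, max 38) hi=[] (size 0) -> median=38
Step 2: insert 8 -> lo=[8] (size 1, max 8) hi=[38] (size 1, min 38) -> median=23
Step 3: insert 37 -> lo=[8, 37] (size 2, max 37) hi=[38] (size 1, min 38) -> median=37
Step 4: insert 50 -> lo=[8, 37] (size 2, max 37) hi=[38, 50] (size 2, min 38) -> median=37.5
Step 5: insert 12 -> lo=[8, 12, 37] (size 3, max 37) hi=[38, 50] (size 2, min 38) -> median=37
Step 6: insert 6 -> lo=[6, 8, 12] (size 3, max 12) hi=[37, 38, 50] (size 3, min 37) -> median=24.5
Step 7: insert 41 -> lo=[6, 8, 12, 37] (size 4, max 37) hi=[38, 41, 50] (size 3, min 38) -> median=37
Step 8: insert 31 -> lo=[6, 8, 12, 31] (size 4, max 31) hi=[37, 38, 41, 50] (size 4, min 37) -> median=34
Step 9: insert 44 -> lo=[6, 8, 12, 31, 37] (size 5, max 37) hi=[38, 41, 44, 50] (size 4, min 38) -> median=37
Step 10: insert 20 -> lo=[6, 8, 12, 20, 31] (size 5, max 31) hi=[37, 38, 41, 44, 50] (size 5, min 37) -> median=34
Step 11: insert 49 -> lo=[6, 8, 12, 20, 31, 37] (size 6, max 37) hi=[38, 41, 44, 49, 50] (size 5, min 38) -> median=37
Step 12: insert 3 -> lo=[3, 6, 8, 12, 20, 31] (size 6, max 31) hi=[37, 38, 41, 44, 49, 50] (size 6, min 37) -> median=34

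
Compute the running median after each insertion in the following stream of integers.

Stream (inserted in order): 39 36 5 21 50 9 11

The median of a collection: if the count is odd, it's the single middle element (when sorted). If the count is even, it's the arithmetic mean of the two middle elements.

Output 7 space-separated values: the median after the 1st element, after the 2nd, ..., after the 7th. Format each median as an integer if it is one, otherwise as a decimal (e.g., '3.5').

Step 1: insert 39 -> lo=[39] (size 1, max 39) hi=[] (size 0) -> median=39
Step 2: insert 36 -> lo=[36] (size 1, max 36) hi=[39] (size 1, min 39) -> median=37.5
Step 3: insert 5 -> lo=[5, 36] (size 2, max 36) hi=[39] (size 1, min 39) -> median=36
Step 4: insert 21 -> lo=[5, 21] (size 2, max 21) hi=[36, 39] (size 2, min 36) -> median=28.5
Step 5: insert 50 -> lo=[5, 21, 36] (size 3, max 36) hi=[39, 50] (size 2, min 39) -> median=36
Step 6: insert 9 -> lo=[5, 9, 21] (size 3, max 21) hi=[36, 39, 50] (size 3, min 36) -> median=28.5
Step 7: insert 11 -> lo=[5, 9, 11, 21] (size 4, max 21) hi=[36, 39, 50] (size 3, min 36) -> median=21

Answer: 39 37.5 36 28.5 36 28.5 21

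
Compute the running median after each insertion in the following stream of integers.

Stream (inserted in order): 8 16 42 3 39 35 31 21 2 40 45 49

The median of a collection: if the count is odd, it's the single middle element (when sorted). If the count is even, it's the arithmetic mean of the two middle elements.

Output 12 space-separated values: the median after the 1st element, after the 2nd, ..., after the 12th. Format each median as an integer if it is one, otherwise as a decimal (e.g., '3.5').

Step 1: insert 8 -> lo=[8] (size 1, max 8) hi=[] (size 0) -> median=8
Step 2: insert 16 -> lo=[8] (size 1, max 8) hi=[16] (size 1, min 16) -> median=12
Step 3: insert 42 -> lo=[8, 16] (size 2, max 16) hi=[42] (size 1, min 42) -> median=16
Step 4: insert 3 -> lo=[3, 8] (size 2, max 8) hi=[16, 42] (size 2, min 16) -> median=12
Step 5: insert 39 -> lo=[3, 8, 16] (size 3, max 16) hi=[39, 42] (size 2, min 39) -> median=16
Step 6: insert 35 -> lo=[3, 8, 16] (size 3, max 16) hi=[35, 39, 42] (size 3, min 35) -> median=25.5
Step 7: insert 31 -> lo=[3, 8, 16, 31] (size 4, max 31) hi=[35, 39, 42] (size 3, min 35) -> median=31
Step 8: insert 21 -> lo=[3, 8, 16, 21] (size 4, max 21) hi=[31, 35, 39, 42] (size 4, min 31) -> median=26
Step 9: insert 2 -> lo=[2, 3, 8, 16, 21] (size 5, max 21) hi=[31, 35, 39, 42] (size 4, min 31) -> median=21
Step 10: insert 40 -> lo=[2, 3, 8, 16, 21] (size 5, max 21) hi=[31, 35, 39, 40, 42] (size 5, min 31) -> median=26
Step 11: insert 45 -> lo=[2, 3, 8, 16, 21, 31] (size 6, max 31) hi=[35, 39, 40, 42, 45] (size 5, min 35) -> median=31
Step 12: insert 49 -> lo=[2, 3, 8, 16, 21, 31] (size 6, max 31) hi=[35, 39, 40, 42, 45, 49] (size 6, min 35) -> median=33

Answer: 8 12 16 12 16 25.5 31 26 21 26 31 33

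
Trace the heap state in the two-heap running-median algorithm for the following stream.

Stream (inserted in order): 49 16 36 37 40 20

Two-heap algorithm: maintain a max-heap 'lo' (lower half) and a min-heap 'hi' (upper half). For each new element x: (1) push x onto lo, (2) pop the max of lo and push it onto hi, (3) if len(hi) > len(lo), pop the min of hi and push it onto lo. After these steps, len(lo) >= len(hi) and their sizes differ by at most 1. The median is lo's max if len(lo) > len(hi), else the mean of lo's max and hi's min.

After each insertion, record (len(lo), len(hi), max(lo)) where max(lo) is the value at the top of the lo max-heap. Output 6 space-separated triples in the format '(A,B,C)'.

Step 1: insert 49 -> lo=[49] hi=[] -> (len(lo)=1, len(hi)=0, max(lo)=49)
Step 2: insert 16 -> lo=[16] hi=[49] -> (len(lo)=1, len(hi)=1, max(lo)=16)
Step 3: insert 36 -> lo=[16, 36] hi=[49] -> (len(lo)=2, len(hi)=1, max(lo)=36)
Step 4: insert 37 -> lo=[16, 36] hi=[37, 49] -> (len(lo)=2, len(hi)=2, max(lo)=36)
Step 5: insert 40 -> lo=[16, 36, 37] hi=[40, 49] -> (len(lo)=3, len(hi)=2, max(lo)=37)
Step 6: insert 20 -> lo=[16, 20, 36] hi=[37, 40, 49] -> (len(lo)=3, len(hi)=3, max(lo)=36)

Answer: (1,0,49) (1,1,16) (2,1,36) (2,2,36) (3,2,37) (3,3,36)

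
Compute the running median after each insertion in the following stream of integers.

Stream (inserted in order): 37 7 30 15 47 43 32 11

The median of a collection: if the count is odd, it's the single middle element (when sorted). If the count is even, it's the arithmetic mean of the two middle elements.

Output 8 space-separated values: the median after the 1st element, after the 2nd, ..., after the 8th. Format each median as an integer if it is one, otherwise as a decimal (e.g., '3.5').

Answer: 37 22 30 22.5 30 33.5 32 31

Derivation:
Step 1: insert 37 -> lo=[37] (size 1, max 37) hi=[] (size 0) -> median=37
Step 2: insert 7 -> lo=[7] (size 1, max 7) hi=[37] (size 1, min 37) -> median=22
Step 3: insert 30 -> lo=[7, 30] (size 2, max 30) hi=[37] (size 1, min 37) -> median=30
Step 4: insert 15 -> lo=[7, 15] (size 2, max 15) hi=[30, 37] (size 2, min 30) -> median=22.5
Step 5: insert 47 -> lo=[7, 15, 30] (size 3, max 30) hi=[37, 47] (size 2, min 37) -> median=30
Step 6: insert 43 -> lo=[7, 15, 30] (size 3, max 30) hi=[37, 43, 47] (size 3, min 37) -> median=33.5
Step 7: insert 32 -> lo=[7, 15, 30, 32] (size 4, max 32) hi=[37, 43, 47] (size 3, min 37) -> median=32
Step 8: insert 11 -> lo=[7, 11, 15, 30] (size 4, max 30) hi=[32, 37, 43, 47] (size 4, min 32) -> median=31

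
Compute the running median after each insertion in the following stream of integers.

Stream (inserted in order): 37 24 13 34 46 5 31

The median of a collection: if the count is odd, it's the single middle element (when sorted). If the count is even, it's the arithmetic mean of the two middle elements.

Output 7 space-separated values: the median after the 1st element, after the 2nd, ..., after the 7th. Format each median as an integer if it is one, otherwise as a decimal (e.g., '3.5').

Answer: 37 30.5 24 29 34 29 31

Derivation:
Step 1: insert 37 -> lo=[37] (size 1, max 37) hi=[] (size 0) -> median=37
Step 2: insert 24 -> lo=[24] (size 1, max 24) hi=[37] (size 1, min 37) -> median=30.5
Step 3: insert 13 -> lo=[13, 24] (size 2, max 24) hi=[37] (size 1, min 37) -> median=24
Step 4: insert 34 -> lo=[13, 24] (size 2, max 24) hi=[34, 37] (size 2, min 34) -> median=29
Step 5: insert 46 -> lo=[13, 24, 34] (size 3, max 34) hi=[37, 46] (size 2, min 37) -> median=34
Step 6: insert 5 -> lo=[5, 13, 24] (size 3, max 24) hi=[34, 37, 46] (size 3, min 34) -> median=29
Step 7: insert 31 -> lo=[5, 13, 24, 31] (size 4, max 31) hi=[34, 37, 46] (size 3, min 34) -> median=31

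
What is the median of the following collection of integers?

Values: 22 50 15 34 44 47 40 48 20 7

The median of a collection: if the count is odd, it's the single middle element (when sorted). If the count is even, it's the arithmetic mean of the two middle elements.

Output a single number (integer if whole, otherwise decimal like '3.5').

Step 1: insert 22 -> lo=[22] (size 1, max 22) hi=[] (size 0) -> median=22
Step 2: insert 50 -> lo=[22] (size 1, max 22) hi=[50] (size 1, min 50) -> median=36
Step 3: insert 15 -> lo=[15, 22] (size 2, max 22) hi=[50] (size 1, min 50) -> median=22
Step 4: insert 34 -> lo=[15, 22] (size 2, max 22) hi=[34, 50] (size 2, min 34) -> median=28
Step 5: insert 44 -> lo=[15, 22, 34] (size 3, max 34) hi=[44, 50] (size 2, min 44) -> median=34
Step 6: insert 47 -> lo=[15, 22, 34] (size 3, max 34) hi=[44, 47, 50] (size 3, min 44) -> median=39
Step 7: insert 40 -> lo=[15, 22, 34, 40] (size 4, max 40) hi=[44, 47, 50] (size 3, min 44) -> median=40
Step 8: insert 48 -> lo=[15, 22, 34, 40] (size 4, max 40) hi=[44, 47, 48, 50] (size 4, min 44) -> median=42
Step 9: insert 20 -> lo=[15, 20, 22, 34, 40] (size 5, max 40) hi=[44, 47, 48, 50] (size 4, min 44) -> median=40
Step 10: insert 7 -> lo=[7, 15, 20, 22, 34] (size 5, max 34) hi=[40, 44, 47, 48, 50] (size 5, min 40) -> median=37

Answer: 37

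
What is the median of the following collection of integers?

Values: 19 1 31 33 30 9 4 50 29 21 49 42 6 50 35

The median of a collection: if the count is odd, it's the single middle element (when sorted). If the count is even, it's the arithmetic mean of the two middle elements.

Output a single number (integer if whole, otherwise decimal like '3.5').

Answer: 30

Derivation:
Step 1: insert 19 -> lo=[19] (size 1, max 19) hi=[] (size 0) -> median=19
Step 2: insert 1 -> lo=[1] (size 1, max 1) hi=[19] (size 1, min 19) -> median=10
Step 3: insert 31 -> lo=[1, 19] (size 2, max 19) hi=[31] (size 1, min 31) -> median=19
Step 4: insert 33 -> lo=[1, 19] (size 2, max 19) hi=[31, 33] (size 2, min 31) -> median=25
Step 5: insert 30 -> lo=[1, 19, 30] (size 3, max 30) hi=[31, 33] (size 2, min 31) -> median=30
Step 6: insert 9 -> lo=[1, 9, 19] (size 3, max 19) hi=[30, 31, 33] (size 3, min 30) -> median=24.5
Step 7: insert 4 -> lo=[1, 4, 9, 19] (size 4, max 19) hi=[30, 31, 33] (size 3, min 30) -> median=19
Step 8: insert 50 -> lo=[1, 4, 9, 19] (size 4, max 19) hi=[30, 31, 33, 50] (size 4, min 30) -> median=24.5
Step 9: insert 29 -> lo=[1, 4, 9, 19, 29] (size 5, max 29) hi=[30, 31, 33, 50] (size 4, min 30) -> median=29
Step 10: insert 21 -> lo=[1, 4, 9, 19, 21] (size 5, max 21) hi=[29, 30, 31, 33, 50] (size 5, min 29) -> median=25
Step 11: insert 49 -> lo=[1, 4, 9, 19, 21, 29] (size 6, max 29) hi=[30, 31, 33, 49, 50] (size 5, min 30) -> median=29
Step 12: insert 42 -> lo=[1, 4, 9, 19, 21, 29] (size 6, max 29) hi=[30, 31, 33, 42, 49, 50] (size 6, min 30) -> median=29.5
Step 13: insert 6 -> lo=[1, 4, 6, 9, 19, 21, 29] (size 7, max 29) hi=[30, 31, 33, 42, 49, 50] (size 6, min 30) -> median=29
Step 14: insert 50 -> lo=[1, 4, 6, 9, 19, 21, 29] (size 7, max 29) hi=[30, 31, 33, 42, 49, 50, 50] (size 7, min 30) -> median=29.5
Step 15: insert 35 -> lo=[1, 4, 6, 9, 19, 21, 29, 30] (size 8, max 30) hi=[31, 33, 35, 42, 49, 50, 50] (size 7, min 31) -> median=30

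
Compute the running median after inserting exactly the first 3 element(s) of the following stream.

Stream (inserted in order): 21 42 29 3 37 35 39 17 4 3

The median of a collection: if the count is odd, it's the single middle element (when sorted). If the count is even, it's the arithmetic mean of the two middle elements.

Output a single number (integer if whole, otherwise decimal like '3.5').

Answer: 29

Derivation:
Step 1: insert 21 -> lo=[21] (size 1, max 21) hi=[] (size 0) -> median=21
Step 2: insert 42 -> lo=[21] (size 1, max 21) hi=[42] (size 1, min 42) -> median=31.5
Step 3: insert 29 -> lo=[21, 29] (size 2, max 29) hi=[42] (size 1, min 42) -> median=29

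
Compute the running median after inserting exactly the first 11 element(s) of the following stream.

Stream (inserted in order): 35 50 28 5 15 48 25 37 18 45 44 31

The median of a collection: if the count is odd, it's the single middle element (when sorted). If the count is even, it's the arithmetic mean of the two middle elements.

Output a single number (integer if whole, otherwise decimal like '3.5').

Answer: 35

Derivation:
Step 1: insert 35 -> lo=[35] (size 1, max 35) hi=[] (size 0) -> median=35
Step 2: insert 50 -> lo=[35] (size 1, max 35) hi=[50] (size 1, min 50) -> median=42.5
Step 3: insert 28 -> lo=[28, 35] (size 2, max 35) hi=[50] (size 1, min 50) -> median=35
Step 4: insert 5 -> lo=[5, 28] (size 2, max 28) hi=[35, 50] (size 2, min 35) -> median=31.5
Step 5: insert 15 -> lo=[5, 15, 28] (size 3, max 28) hi=[35, 50] (size 2, min 35) -> median=28
Step 6: insert 48 -> lo=[5, 15, 28] (size 3, max 28) hi=[35, 48, 50] (size 3, min 35) -> median=31.5
Step 7: insert 25 -> lo=[5, 15, 25, 28] (size 4, max 28) hi=[35, 48, 50] (size 3, min 35) -> median=28
Step 8: insert 37 -> lo=[5, 15, 25, 28] (size 4, max 28) hi=[35, 37, 48, 50] (size 4, min 35) -> median=31.5
Step 9: insert 18 -> lo=[5, 15, 18, 25, 28] (size 5, max 28) hi=[35, 37, 48, 50] (size 4, min 35) -> median=28
Step 10: insert 45 -> lo=[5, 15, 18, 25, 28] (size 5, max 28) hi=[35, 37, 45, 48, 50] (size 5, min 35) -> median=31.5
Step 11: insert 44 -> lo=[5, 15, 18, 25, 28, 35] (size 6, max 35) hi=[37, 44, 45, 48, 50] (size 5, min 37) -> median=35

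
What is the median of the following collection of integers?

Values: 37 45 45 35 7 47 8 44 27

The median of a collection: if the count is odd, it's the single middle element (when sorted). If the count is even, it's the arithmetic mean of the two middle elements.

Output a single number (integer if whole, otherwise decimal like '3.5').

Answer: 37

Derivation:
Step 1: insert 37 -> lo=[37] (size 1, max 37) hi=[] (size 0) -> median=37
Step 2: insert 45 -> lo=[37] (size 1, max 37) hi=[45] (size 1, min 45) -> median=41
Step 3: insert 45 -> lo=[37, 45] (size 2, max 45) hi=[45] (size 1, min 45) -> median=45
Step 4: insert 35 -> lo=[35, 37] (size 2, max 37) hi=[45, 45] (size 2, min 45) -> median=41
Step 5: insert 7 -> lo=[7, 35, 37] (size 3, max 37) hi=[45, 45] (size 2, min 45) -> median=37
Step 6: insert 47 -> lo=[7, 35, 37] (size 3, max 37) hi=[45, 45, 47] (size 3, min 45) -> median=41
Step 7: insert 8 -> lo=[7, 8, 35, 37] (size 4, max 37) hi=[45, 45, 47] (size 3, min 45) -> median=37
Step 8: insert 44 -> lo=[7, 8, 35, 37] (size 4, max 37) hi=[44, 45, 45, 47] (size 4, min 44) -> median=40.5
Step 9: insert 27 -> lo=[7, 8, 27, 35, 37] (size 5, max 37) hi=[44, 45, 45, 47] (size 4, min 44) -> median=37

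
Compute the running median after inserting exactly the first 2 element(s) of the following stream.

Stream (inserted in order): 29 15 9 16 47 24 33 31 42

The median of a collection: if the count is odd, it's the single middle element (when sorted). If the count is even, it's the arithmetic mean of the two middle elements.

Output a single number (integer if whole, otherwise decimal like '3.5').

Answer: 22

Derivation:
Step 1: insert 29 -> lo=[29] (size 1, max 29) hi=[] (size 0) -> median=29
Step 2: insert 15 -> lo=[15] (size 1, max 15) hi=[29] (size 1, min 29) -> median=22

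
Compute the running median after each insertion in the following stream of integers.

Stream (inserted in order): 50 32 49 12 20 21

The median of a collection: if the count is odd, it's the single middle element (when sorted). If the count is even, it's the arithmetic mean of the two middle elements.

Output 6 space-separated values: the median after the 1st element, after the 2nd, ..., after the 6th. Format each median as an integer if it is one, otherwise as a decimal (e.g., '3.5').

Step 1: insert 50 -> lo=[50] (size 1, max 50) hi=[] (size 0) -> median=50
Step 2: insert 32 -> lo=[32] (size 1, max 32) hi=[50] (size 1, min 50) -> median=41
Step 3: insert 49 -> lo=[32, 49] (size 2, max 49) hi=[50] (size 1, min 50) -> median=49
Step 4: insert 12 -> lo=[12, 32] (size 2, max 32) hi=[49, 50] (size 2, min 49) -> median=40.5
Step 5: insert 20 -> lo=[12, 20, 32] (size 3, max 32) hi=[49, 50] (size 2, min 49) -> median=32
Step 6: insert 21 -> lo=[12, 20, 21] (size 3, max 21) hi=[32, 49, 50] (size 3, min 32) -> median=26.5

Answer: 50 41 49 40.5 32 26.5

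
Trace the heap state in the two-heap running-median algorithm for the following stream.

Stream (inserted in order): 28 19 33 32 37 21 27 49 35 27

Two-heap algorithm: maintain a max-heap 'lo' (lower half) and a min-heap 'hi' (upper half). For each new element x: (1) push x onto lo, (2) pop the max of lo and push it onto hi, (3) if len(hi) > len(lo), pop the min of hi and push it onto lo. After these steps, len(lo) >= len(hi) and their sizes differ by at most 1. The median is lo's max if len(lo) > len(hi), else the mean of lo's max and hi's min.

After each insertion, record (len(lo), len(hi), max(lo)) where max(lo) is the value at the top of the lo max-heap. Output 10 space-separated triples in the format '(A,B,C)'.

Answer: (1,0,28) (1,1,19) (2,1,28) (2,2,28) (3,2,32) (3,3,28) (4,3,28) (4,4,28) (5,4,32) (5,5,28)

Derivation:
Step 1: insert 28 -> lo=[28] hi=[] -> (len(lo)=1, len(hi)=0, max(lo)=28)
Step 2: insert 19 -> lo=[19] hi=[28] -> (len(lo)=1, len(hi)=1, max(lo)=19)
Step 3: insert 33 -> lo=[19, 28] hi=[33] -> (len(lo)=2, len(hi)=1, max(lo)=28)
Step 4: insert 32 -> lo=[19, 28] hi=[32, 33] -> (len(lo)=2, len(hi)=2, max(lo)=28)
Step 5: insert 37 -> lo=[19, 28, 32] hi=[33, 37] -> (len(lo)=3, len(hi)=2, max(lo)=32)
Step 6: insert 21 -> lo=[19, 21, 28] hi=[32, 33, 37] -> (len(lo)=3, len(hi)=3, max(lo)=28)
Step 7: insert 27 -> lo=[19, 21, 27, 28] hi=[32, 33, 37] -> (len(lo)=4, len(hi)=3, max(lo)=28)
Step 8: insert 49 -> lo=[19, 21, 27, 28] hi=[32, 33, 37, 49] -> (len(lo)=4, len(hi)=4, max(lo)=28)
Step 9: insert 35 -> lo=[19, 21, 27, 28, 32] hi=[33, 35, 37, 49] -> (len(lo)=5, len(hi)=4, max(lo)=32)
Step 10: insert 27 -> lo=[19, 21, 27, 27, 28] hi=[32, 33, 35, 37, 49] -> (len(lo)=5, len(hi)=5, max(lo)=28)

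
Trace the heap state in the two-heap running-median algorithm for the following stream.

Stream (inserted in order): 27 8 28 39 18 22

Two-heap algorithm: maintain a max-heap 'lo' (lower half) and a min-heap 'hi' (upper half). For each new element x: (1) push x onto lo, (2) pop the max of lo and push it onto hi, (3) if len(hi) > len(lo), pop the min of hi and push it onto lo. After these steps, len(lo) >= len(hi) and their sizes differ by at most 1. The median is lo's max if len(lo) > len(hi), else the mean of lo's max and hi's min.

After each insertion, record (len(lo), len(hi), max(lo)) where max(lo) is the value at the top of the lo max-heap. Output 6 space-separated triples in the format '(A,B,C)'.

Step 1: insert 27 -> lo=[27] hi=[] -> (len(lo)=1, len(hi)=0, max(lo)=27)
Step 2: insert 8 -> lo=[8] hi=[27] -> (len(lo)=1, len(hi)=1, max(lo)=8)
Step 3: insert 28 -> lo=[8, 27] hi=[28] -> (len(lo)=2, len(hi)=1, max(lo)=27)
Step 4: insert 39 -> lo=[8, 27] hi=[28, 39] -> (len(lo)=2, len(hi)=2, max(lo)=27)
Step 5: insert 18 -> lo=[8, 18, 27] hi=[28, 39] -> (len(lo)=3, len(hi)=2, max(lo)=27)
Step 6: insert 22 -> lo=[8, 18, 22] hi=[27, 28, 39] -> (len(lo)=3, len(hi)=3, max(lo)=22)

Answer: (1,0,27) (1,1,8) (2,1,27) (2,2,27) (3,2,27) (3,3,22)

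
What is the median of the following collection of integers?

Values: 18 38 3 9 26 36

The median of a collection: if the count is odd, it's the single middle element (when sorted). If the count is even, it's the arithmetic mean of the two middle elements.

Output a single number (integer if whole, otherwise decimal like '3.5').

Step 1: insert 18 -> lo=[18] (size 1, max 18) hi=[] (size 0) -> median=18
Step 2: insert 38 -> lo=[18] (size 1, max 18) hi=[38] (size 1, min 38) -> median=28
Step 3: insert 3 -> lo=[3, 18] (size 2, max 18) hi=[38] (size 1, min 38) -> median=18
Step 4: insert 9 -> lo=[3, 9] (size 2, max 9) hi=[18, 38] (size 2, min 18) -> median=13.5
Step 5: insert 26 -> lo=[3, 9, 18] (size 3, max 18) hi=[26, 38] (size 2, min 26) -> median=18
Step 6: insert 36 -> lo=[3, 9, 18] (size 3, max 18) hi=[26, 36, 38] (size 3, min 26) -> median=22

Answer: 22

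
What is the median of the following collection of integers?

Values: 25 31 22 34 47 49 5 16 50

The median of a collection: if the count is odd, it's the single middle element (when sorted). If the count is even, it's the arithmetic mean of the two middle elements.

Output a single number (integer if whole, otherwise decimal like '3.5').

Step 1: insert 25 -> lo=[25] (size 1, max 25) hi=[] (size 0) -> median=25
Step 2: insert 31 -> lo=[25] (size 1, max 25) hi=[31] (size 1, min 31) -> median=28
Step 3: insert 22 -> lo=[22, 25] (size 2, max 25) hi=[31] (size 1, min 31) -> median=25
Step 4: insert 34 -> lo=[22, 25] (size 2, max 25) hi=[31, 34] (size 2, min 31) -> median=28
Step 5: insert 47 -> lo=[22, 25, 31] (size 3, max 31) hi=[34, 47] (size 2, min 34) -> median=31
Step 6: insert 49 -> lo=[22, 25, 31] (size 3, max 31) hi=[34, 47, 49] (size 3, min 34) -> median=32.5
Step 7: insert 5 -> lo=[5, 22, 25, 31] (size 4, max 31) hi=[34, 47, 49] (size 3, min 34) -> median=31
Step 8: insert 16 -> lo=[5, 16, 22, 25] (size 4, max 25) hi=[31, 34, 47, 49] (size 4, min 31) -> median=28
Step 9: insert 50 -> lo=[5, 16, 22, 25, 31] (size 5, max 31) hi=[34, 47, 49, 50] (size 4, min 34) -> median=31

Answer: 31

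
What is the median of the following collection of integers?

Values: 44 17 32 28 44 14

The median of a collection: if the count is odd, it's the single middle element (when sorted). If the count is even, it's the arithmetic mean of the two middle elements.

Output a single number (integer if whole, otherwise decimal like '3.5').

Answer: 30

Derivation:
Step 1: insert 44 -> lo=[44] (size 1, max 44) hi=[] (size 0) -> median=44
Step 2: insert 17 -> lo=[17] (size 1, max 17) hi=[44] (size 1, min 44) -> median=30.5
Step 3: insert 32 -> lo=[17, 32] (size 2, max 32) hi=[44] (size 1, min 44) -> median=32
Step 4: insert 28 -> lo=[17, 28] (size 2, max 28) hi=[32, 44] (size 2, min 32) -> median=30
Step 5: insert 44 -> lo=[17, 28, 32] (size 3, max 32) hi=[44, 44] (size 2, min 44) -> median=32
Step 6: insert 14 -> lo=[14, 17, 28] (size 3, max 28) hi=[32, 44, 44] (size 3, min 32) -> median=30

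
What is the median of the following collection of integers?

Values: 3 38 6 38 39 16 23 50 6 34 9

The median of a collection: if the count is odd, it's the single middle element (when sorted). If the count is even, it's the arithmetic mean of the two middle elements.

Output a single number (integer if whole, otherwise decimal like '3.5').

Answer: 23

Derivation:
Step 1: insert 3 -> lo=[3] (size 1, max 3) hi=[] (size 0) -> median=3
Step 2: insert 38 -> lo=[3] (size 1, max 3) hi=[38] (size 1, min 38) -> median=20.5
Step 3: insert 6 -> lo=[3, 6] (size 2, max 6) hi=[38] (size 1, min 38) -> median=6
Step 4: insert 38 -> lo=[3, 6] (size 2, max 6) hi=[38, 38] (size 2, min 38) -> median=22
Step 5: insert 39 -> lo=[3, 6, 38] (size 3, max 38) hi=[38, 39] (size 2, min 38) -> median=38
Step 6: insert 16 -> lo=[3, 6, 16] (size 3, max 16) hi=[38, 38, 39] (size 3, min 38) -> median=27
Step 7: insert 23 -> lo=[3, 6, 16, 23] (size 4, max 23) hi=[38, 38, 39] (size 3, min 38) -> median=23
Step 8: insert 50 -> lo=[3, 6, 16, 23] (size 4, max 23) hi=[38, 38, 39, 50] (size 4, min 38) -> median=30.5
Step 9: insert 6 -> lo=[3, 6, 6, 16, 23] (size 5, max 23) hi=[38, 38, 39, 50] (size 4, min 38) -> median=23
Step 10: insert 34 -> lo=[3, 6, 6, 16, 23] (size 5, max 23) hi=[34, 38, 38, 39, 50] (size 5, min 34) -> median=28.5
Step 11: insert 9 -> lo=[3, 6, 6, 9, 16, 23] (size 6, max 23) hi=[34, 38, 38, 39, 50] (size 5, min 34) -> median=23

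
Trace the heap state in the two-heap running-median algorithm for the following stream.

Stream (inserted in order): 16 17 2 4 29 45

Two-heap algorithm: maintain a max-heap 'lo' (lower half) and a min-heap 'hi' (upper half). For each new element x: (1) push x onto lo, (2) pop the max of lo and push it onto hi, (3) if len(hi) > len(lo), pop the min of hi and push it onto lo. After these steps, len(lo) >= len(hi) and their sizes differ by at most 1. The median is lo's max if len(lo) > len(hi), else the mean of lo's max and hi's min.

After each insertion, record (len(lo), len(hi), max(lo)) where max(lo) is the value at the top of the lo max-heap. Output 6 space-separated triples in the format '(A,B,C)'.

Step 1: insert 16 -> lo=[16] hi=[] -> (len(lo)=1, len(hi)=0, max(lo)=16)
Step 2: insert 17 -> lo=[16] hi=[17] -> (len(lo)=1, len(hi)=1, max(lo)=16)
Step 3: insert 2 -> lo=[2, 16] hi=[17] -> (len(lo)=2, len(hi)=1, max(lo)=16)
Step 4: insert 4 -> lo=[2, 4] hi=[16, 17] -> (len(lo)=2, len(hi)=2, max(lo)=4)
Step 5: insert 29 -> lo=[2, 4, 16] hi=[17, 29] -> (len(lo)=3, len(hi)=2, max(lo)=16)
Step 6: insert 45 -> lo=[2, 4, 16] hi=[17, 29, 45] -> (len(lo)=3, len(hi)=3, max(lo)=16)

Answer: (1,0,16) (1,1,16) (2,1,16) (2,2,4) (3,2,16) (3,3,16)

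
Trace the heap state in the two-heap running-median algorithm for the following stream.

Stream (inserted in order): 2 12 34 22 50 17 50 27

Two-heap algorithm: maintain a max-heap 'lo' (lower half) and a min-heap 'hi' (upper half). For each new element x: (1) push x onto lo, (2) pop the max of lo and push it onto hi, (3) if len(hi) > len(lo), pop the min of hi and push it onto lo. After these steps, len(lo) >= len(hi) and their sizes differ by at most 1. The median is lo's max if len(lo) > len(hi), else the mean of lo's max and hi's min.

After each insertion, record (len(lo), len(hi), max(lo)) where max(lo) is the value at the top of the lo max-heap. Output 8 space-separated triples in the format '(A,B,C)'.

Answer: (1,0,2) (1,1,2) (2,1,12) (2,2,12) (3,2,22) (3,3,17) (4,3,22) (4,4,22)

Derivation:
Step 1: insert 2 -> lo=[2] hi=[] -> (len(lo)=1, len(hi)=0, max(lo)=2)
Step 2: insert 12 -> lo=[2] hi=[12] -> (len(lo)=1, len(hi)=1, max(lo)=2)
Step 3: insert 34 -> lo=[2, 12] hi=[34] -> (len(lo)=2, len(hi)=1, max(lo)=12)
Step 4: insert 22 -> lo=[2, 12] hi=[22, 34] -> (len(lo)=2, len(hi)=2, max(lo)=12)
Step 5: insert 50 -> lo=[2, 12, 22] hi=[34, 50] -> (len(lo)=3, len(hi)=2, max(lo)=22)
Step 6: insert 17 -> lo=[2, 12, 17] hi=[22, 34, 50] -> (len(lo)=3, len(hi)=3, max(lo)=17)
Step 7: insert 50 -> lo=[2, 12, 17, 22] hi=[34, 50, 50] -> (len(lo)=4, len(hi)=3, max(lo)=22)
Step 8: insert 27 -> lo=[2, 12, 17, 22] hi=[27, 34, 50, 50] -> (len(lo)=4, len(hi)=4, max(lo)=22)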